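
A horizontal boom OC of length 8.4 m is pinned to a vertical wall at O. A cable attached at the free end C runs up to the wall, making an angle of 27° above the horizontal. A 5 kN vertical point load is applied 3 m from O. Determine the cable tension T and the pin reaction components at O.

ΣM about O: T·sin27°·8.4 − 5·3 = 0 → T = 15/(8.4·0.45399) = 3.93338 ≈ 3.933 kN.
ΣF_x = 0: O_x − T·cos27° = 0 → O_x = 3.93338 × 0.891007 = 3.505 kN.
ΣF_y = 0: O_y + T·sin27° − 5 = 0 → O_y = 5 − 3.93338 × 0.45399 = 3.214 kN.

T = 3.933 kN, O_x = 3.505 kN, O_y = 3.214 kN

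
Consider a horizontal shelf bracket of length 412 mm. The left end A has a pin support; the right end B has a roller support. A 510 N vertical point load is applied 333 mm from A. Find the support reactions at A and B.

A_x = 0, A_y = 97.79 N, B_y = 412.2 N

ΣM about A: B_y·412 − 510·333 = 0 → B_y = 169830/412 = 412.209 ≈ 412.2 N.
ΣF_y = 0: A_y + 412.209 − 510 = 0 → A_y = 97.79 N.
ΣF_x = 0: no horizontal applied forces, so A_x = 0.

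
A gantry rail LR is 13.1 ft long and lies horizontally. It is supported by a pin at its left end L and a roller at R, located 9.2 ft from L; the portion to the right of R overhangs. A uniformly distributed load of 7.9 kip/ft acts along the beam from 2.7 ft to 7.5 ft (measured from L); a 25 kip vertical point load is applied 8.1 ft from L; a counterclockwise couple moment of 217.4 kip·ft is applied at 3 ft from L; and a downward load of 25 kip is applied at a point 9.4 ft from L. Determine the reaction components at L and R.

L_x = 0, L_y = 42.98 kip, R_y = 44.94 kip

Resultant of the distributed load: 7.9 × 4.8 = 37.92 kip at 5.1 ft from L.
Moments about L: R_y·9.2 − (7.9·4.8)·5.1 − 25·8.1 + 217.4 − 25·9.4 = 0 → R_y = 413.492/9.2 = 44.9448 ≈ 44.94 kip.
ΣF_y = 0: L_y + 44.9448 − 7.9·4.8 − 25 − 25 = 0 → L_y = 42.98 kip.
ΣF_x = 0: no horizontal applied forces, so L_x = 0.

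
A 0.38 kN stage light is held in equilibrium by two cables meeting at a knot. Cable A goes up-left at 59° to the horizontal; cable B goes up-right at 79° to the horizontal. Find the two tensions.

T_A = 0.1084 kN, T_B = 0.2925 kN

ΣF_x = 0: −T_A·cos59° + T_B·cos79° = 0 → T_B = 2.69923·T_A.
ΣF_y = 0: T_A·sin59° + T_B·sin79° = 0.38.
Substitute: T_A·(0.857167 + 2.69923·0.981627) = 0.38 → T_A = 0.108361 ≈ 0.1084 kN.
Then T_B = 2.69923 × 0.108361 = 0.2925 kN.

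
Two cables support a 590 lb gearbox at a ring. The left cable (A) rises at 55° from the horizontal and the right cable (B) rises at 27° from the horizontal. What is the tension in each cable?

T_A = 530.9 lb, T_B = 341.7 lb

ΣF_x = 0: −T_A·cos55° + T_B·cos27° = 0 → T_B = 0.64374·T_A.
ΣF_y = 0: T_A·sin55° + T_B·sin27° = 590.
Substitute: T_A·(0.819152 + 0.64374·0.45399) = 590 → T_A = 530.86 ≈ 530.9 lb.
Then T_B = 0.64374 × 530.86 = 341.7 lb.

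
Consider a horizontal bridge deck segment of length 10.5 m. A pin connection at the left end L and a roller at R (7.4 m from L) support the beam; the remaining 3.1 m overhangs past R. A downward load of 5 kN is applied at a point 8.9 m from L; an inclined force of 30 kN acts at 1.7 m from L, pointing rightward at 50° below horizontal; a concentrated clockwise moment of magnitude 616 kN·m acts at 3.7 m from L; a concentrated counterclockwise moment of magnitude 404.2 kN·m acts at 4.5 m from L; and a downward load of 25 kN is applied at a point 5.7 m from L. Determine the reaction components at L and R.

L_x = -19.28 kN, L_y = -6.190 kN, R_y = 59.17 kN

ΣM about L: R_y·7.4 − 5·8.9 − 30·sin50°·1.7 − 616 + 404.2 − 25·5.7 = 0 → R_y = 437.868/7.4 = 59.1714 ≈ 59.17 kN.
ΣF_y = 0: L_y + 59.1714 − 5 − 30·sin50° − 25 = 0 → L_y = -6.190 kN.
ΣF_x = 0: L_x + 30·cos50° = 0 → L_x = -19.28 kN.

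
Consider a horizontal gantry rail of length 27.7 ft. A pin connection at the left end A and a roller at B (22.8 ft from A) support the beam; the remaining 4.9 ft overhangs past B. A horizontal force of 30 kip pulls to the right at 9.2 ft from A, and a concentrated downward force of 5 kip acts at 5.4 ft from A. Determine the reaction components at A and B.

Moments about A: B_y·22.8 − 5·5.4 = 0 → B_y = 27/22.8 = 1.18421 ≈ 1.184 kip.
ΣF_y = 0: A_y + 1.18421 − 5 = 0 → A_y = 3.816 kip.
ΣF_x = 0: A_x + 30 = 0 → A_x = -30.00 kip.

A_x = -30.00 kip, A_y = 3.816 kip, B_y = 1.184 kip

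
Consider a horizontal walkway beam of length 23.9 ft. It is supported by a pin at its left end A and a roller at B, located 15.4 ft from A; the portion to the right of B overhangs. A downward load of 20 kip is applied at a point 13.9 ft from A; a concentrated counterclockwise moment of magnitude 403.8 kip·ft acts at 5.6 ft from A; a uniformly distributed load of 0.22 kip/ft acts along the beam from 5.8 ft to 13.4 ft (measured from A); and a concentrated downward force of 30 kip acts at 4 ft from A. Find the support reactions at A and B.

A_x = 0, A_y = 51.01 kip, B_y = 0.6657 kip

Resultant of the distributed load: 0.22 × 7.6 = 1.672 kip at 9.6 ft from A.
Taking moments about A: B_y·15.4 − 20·13.9 + 403.8 − (0.22·7.6)·9.6 − 30·4 = 0 → B_y = 10.2512/15.4 = 0.665662 ≈ 0.6657 kip.
ΣF_y = 0: A_y + 0.665662 − 20 − 0.22·7.6 − 30 = 0 → A_y = 51.01 kip.
ΣF_x = 0: no horizontal applied forces, so A_x = 0.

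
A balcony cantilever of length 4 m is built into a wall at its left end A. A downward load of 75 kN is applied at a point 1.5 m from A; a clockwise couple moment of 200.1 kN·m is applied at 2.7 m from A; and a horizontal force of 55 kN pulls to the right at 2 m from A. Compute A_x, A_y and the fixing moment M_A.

ΣF_x = 0: A_x + 55 = 0 → A_x = -55.00 kN.
ΣF_y = 0: A_y − 75 = 0 → A_y = 75.00 kN.
ΣM about A: M_A − 75·1.5 − 200.1 = 0 → M_A = 312.6 kN·m.

A_x = -55.00 kN, A_y = 75.00 kN, M_A = 312.6 kN·m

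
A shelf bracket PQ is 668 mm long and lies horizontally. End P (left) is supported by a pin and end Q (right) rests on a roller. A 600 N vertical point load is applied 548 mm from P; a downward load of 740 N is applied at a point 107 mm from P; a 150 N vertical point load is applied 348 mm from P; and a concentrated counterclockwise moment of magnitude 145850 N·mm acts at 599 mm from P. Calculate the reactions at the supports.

Taking moments about P: Q_y·668 − 600·548 − 740·107 − 150·348 + 145850 = 0 → Q_y = 314330/668 = 470.554 ≈ 470.6 N.
ΣF_y = 0: P_y + 470.554 − 600 − 740 − 150 = 0 → P_y = 1019 N.
ΣF_x = 0: no horizontal applied forces, so P_x = 0.

P_x = 0, P_y = 1019 N, Q_y = 470.6 N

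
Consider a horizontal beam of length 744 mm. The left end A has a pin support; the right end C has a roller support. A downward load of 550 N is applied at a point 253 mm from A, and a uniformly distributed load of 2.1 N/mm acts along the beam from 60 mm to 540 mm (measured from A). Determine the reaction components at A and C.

A_x = 0, A_y = 964.5 N, C_y = 593.5 N

Resultant of the distributed load: 2.1 × 480 = 1008 N at 300 mm from A.
Moments about A: C_y·744 − 550·253 − (2.1·480)·300 = 0 → C_y = 441550/744 = 593.481 ≈ 593.5 N.
ΣF_y = 0: A_y + 593.481 − 550 − 2.1·480 = 0 → A_y = 964.5 N.
ΣF_x = 0: no horizontal applied forces, so A_x = 0.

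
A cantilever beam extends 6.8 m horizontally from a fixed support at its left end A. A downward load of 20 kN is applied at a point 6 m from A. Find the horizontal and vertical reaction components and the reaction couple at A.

ΣF_x = 0: A_x = 0.
ΣF_y = 0: A_y − 20 = 0 → A_y = 20.00 kN.
ΣM about A: M_A − 20·6 = 0 → M_A = 120.0 kN·m.

A_x = 0, A_y = 20.00 kN, M_A = 120.0 kN·m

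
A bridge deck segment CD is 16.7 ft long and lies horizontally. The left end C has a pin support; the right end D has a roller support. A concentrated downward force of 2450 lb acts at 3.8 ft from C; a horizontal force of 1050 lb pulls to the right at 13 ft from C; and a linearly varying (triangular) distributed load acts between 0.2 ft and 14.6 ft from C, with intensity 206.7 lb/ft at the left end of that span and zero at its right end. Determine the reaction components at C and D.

C_x = -1050 lb, C_y = 2935 lb, D_y = 1003 lb

Resultant of the triangular load: ½ × 206.7 × 14.4 = 1488.24 lb, acting at 5 ft from C (one-third of the span from the peak).
ΣM about C: D_y·16.7 − 2450·3.8 − (½·206.7·14.4)·5 = 0 → D_y = 16751.2/16.7 = 1003.07 ≈ 1003 lb.
ΣF_y = 0: C_y + 1003.07 − 2450 − ½·206.7·14.4 = 0 → C_y = 2935 lb.
ΣF_x = 0: C_x + 1050 = 0 → C_x = -1050 lb.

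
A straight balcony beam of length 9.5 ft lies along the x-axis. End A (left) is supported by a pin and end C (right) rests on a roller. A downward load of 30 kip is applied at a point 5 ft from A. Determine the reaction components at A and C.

A_x = 0, A_y = 14.21 kip, C_y = 15.79 kip

ΣM about A: C_y·9.5 − 30·5 = 0 → C_y = 150/9.5 = 15.7895 ≈ 15.79 kip.
ΣF_y = 0: A_y + 15.7895 − 30 = 0 → A_y = 14.21 kip.
ΣF_x = 0: no horizontal applied forces, so A_x = 0.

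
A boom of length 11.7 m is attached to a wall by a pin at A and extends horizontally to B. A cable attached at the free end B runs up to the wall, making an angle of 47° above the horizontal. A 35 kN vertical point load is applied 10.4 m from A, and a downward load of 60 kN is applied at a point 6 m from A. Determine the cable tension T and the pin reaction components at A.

ΣM about A: T·sin47°·11.7 − 35·10.4 − 60·6 = 0 → T = 724/(11.7·0.731354) = 84.6107 ≈ 84.61 kN.
ΣF_x = 0: A_x − T·cos47° = 0 → A_x = 84.6107 × 0.681998 = 57.70 kN.
ΣF_y = 0: A_y + T·sin47° − 35 − 60 = 0 → A_y = 95 − 84.6107 × 0.731354 = 33.12 kN.

T = 84.61 kN, A_x = 57.70 kN, A_y = 33.12 kN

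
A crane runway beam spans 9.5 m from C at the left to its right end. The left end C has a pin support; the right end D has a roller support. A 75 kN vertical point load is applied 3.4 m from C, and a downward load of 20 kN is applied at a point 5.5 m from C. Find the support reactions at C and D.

C_x = 0, C_y = 56.58 kN, D_y = 38.42 kN

Taking moments about C: D_y·9.5 − 75·3.4 − 20·5.5 = 0 → D_y = 365/9.5 = 38.4211 ≈ 38.42 kN.
ΣF_y = 0: C_y + 38.4211 − 75 − 20 = 0 → C_y = 56.58 kN.
ΣF_x = 0: no horizontal applied forces, so C_x = 0.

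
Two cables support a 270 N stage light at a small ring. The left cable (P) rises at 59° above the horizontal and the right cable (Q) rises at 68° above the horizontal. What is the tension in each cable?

T_P = 126.6 N, T_Q = 174.1 N

ΣF_x = 0: −T_P·cos59° + T_Q·cos68° = 0 → T_Q = 1.37488·T_P.
ΣF_y = 0: T_P·sin59° + T_Q·sin68° = 270.
Substitute: T_P·(0.857167 + 1.37488·0.927184) = 270 → T_P = 126.646 ≈ 126.6 N.
Then T_Q = 1.37488 × 126.646 = 174.1 N.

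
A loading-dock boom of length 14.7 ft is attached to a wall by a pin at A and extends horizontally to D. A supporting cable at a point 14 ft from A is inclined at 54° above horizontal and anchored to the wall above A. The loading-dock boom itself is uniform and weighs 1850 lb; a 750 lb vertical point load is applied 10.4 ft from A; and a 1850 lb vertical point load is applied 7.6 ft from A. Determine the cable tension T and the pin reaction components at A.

ΣM about A: T·sin54°·14 − 1850·7.35 − 750·10.4 − 1850·7.6 = 0 → T = 35457.5/(14·0.809017) = 3130.56 ≈ 3131 lb.
ΣF_x = 0: A_x − T·cos54° = 0 → A_x = 3130.56 × 0.587785 = 1840 lb.
ΣF_y = 0: A_y + T·sin54° − 1850 − 750 − 1850 = 0 → A_y = 4450 − 3130.56 × 0.809017 = 1917 lb.

T = 3131 lb, A_x = 1840 lb, A_y = 1917 lb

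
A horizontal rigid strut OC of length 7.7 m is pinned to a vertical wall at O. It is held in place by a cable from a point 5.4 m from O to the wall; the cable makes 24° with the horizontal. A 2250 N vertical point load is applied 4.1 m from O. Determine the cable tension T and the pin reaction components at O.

T = 4200 N, O_x = 3837 N, O_y = 541.7 N

ΣM about O: T·sin24°·5.4 − 2250·4.1 = 0 → T = 9225/(5.4·0.406737) = 4200.09 ≈ 4200 N.
ΣF_x = 0: O_x − T·cos24° = 0 → O_x = 4200.09 × 0.913545 = 3837 N.
ΣF_y = 0: O_y + T·sin24° − 2250 = 0 → O_y = 2250 − 4200.09 × 0.406737 = 541.7 N.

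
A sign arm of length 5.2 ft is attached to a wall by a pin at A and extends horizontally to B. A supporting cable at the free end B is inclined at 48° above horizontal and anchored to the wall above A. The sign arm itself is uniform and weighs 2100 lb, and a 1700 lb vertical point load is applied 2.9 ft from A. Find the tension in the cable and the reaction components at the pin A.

T = 2689 lb, A_x = 1799 lb, A_y = 1802 lb

ΣM about A: T·sin48°·5.2 − 2100·2.6 − 1700·2.9 = 0 → T = 10390/(5.2·0.743145) = 2688.68 ≈ 2689 lb.
ΣF_x = 0: A_x − T·cos48° = 0 → A_x = 2688.68 × 0.669131 = 1799 lb.
ΣF_y = 0: A_y + T·sin48° − 2100 − 1700 = 0 → A_y = 3800 − 2688.68 × 0.743145 = 1802 lb.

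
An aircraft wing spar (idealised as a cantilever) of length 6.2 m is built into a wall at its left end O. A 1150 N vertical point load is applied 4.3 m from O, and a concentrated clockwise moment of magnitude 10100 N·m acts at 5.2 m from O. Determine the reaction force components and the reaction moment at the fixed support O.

ΣF_x = 0: O_x = 0.
ΣF_y = 0: O_y − 1150 = 0 → O_y = 1150 N.
ΣM about O: M_O − 1150·4.3 − 10100 = 0 → M_O = 15040 N·m.

O_x = 0, O_y = 1150 N, M_O = 15040 N·m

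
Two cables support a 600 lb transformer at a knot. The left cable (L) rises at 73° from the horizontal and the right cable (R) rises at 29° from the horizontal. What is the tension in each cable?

T_L = 536.5 lb, T_R = 179.3 lb

ΣF_x = 0: −T_L·cos73° + T_R·cos29° = 0 → T_R = 0.334284·T_L.
ΣF_y = 0: T_L·sin73° + T_R·sin29° = 600.
Substitute: T_L·(0.956305 + 0.334284·0.48481) = 600 → T_L = 536.495 ≈ 536.5 lb.
Then T_R = 0.334284 × 536.495 = 179.3 lb.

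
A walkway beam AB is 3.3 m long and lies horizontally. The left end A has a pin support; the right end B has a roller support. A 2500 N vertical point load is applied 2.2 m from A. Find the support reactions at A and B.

A_x = 0, A_y = 833.3 N, B_y = 1667 N

ΣM about A: B_y·3.3 − 2500·2.2 = 0 → B_y = 5500/3.3 = 1666.67 ≈ 1667 N.
ΣF_y = 0: A_y + 1666.67 − 2500 = 0 → A_y = 833.3 N.
ΣF_x = 0: no horizontal applied forces, so A_x = 0.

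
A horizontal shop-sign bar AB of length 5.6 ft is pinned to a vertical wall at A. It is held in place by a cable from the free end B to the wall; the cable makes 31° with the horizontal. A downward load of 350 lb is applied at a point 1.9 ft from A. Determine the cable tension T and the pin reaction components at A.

T = 230.6 lb, A_x = 197.6 lb, A_y = 231.2 lb

ΣM about A: T·sin31°·5.6 − 350·1.9 = 0 → T = 665/(5.6·0.515038) = 230.566 ≈ 230.6 lb.
ΣF_x = 0: A_x − T·cos31° = 0 → A_x = 230.566 × 0.857167 = 197.6 lb.
ΣF_y = 0: A_y + T·sin31° − 350 = 0 → A_y = 350 − 230.566 × 0.515038 = 231.2 lb.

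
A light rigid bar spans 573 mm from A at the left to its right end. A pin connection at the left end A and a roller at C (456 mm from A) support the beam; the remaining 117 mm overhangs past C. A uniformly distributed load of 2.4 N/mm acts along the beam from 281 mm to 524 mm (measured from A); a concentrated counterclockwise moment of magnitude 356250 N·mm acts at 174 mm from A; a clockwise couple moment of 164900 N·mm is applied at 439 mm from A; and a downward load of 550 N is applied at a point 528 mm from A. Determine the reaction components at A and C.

Resultant of the distributed load: 2.4 × 243 = 583.2 N at 402.5 mm from A.
Moments about A: C_y·456 − (2.4·243)·402.5 + 356250 − 164900 − 550·528 = 0 → C_y = 333788/456 = 731.991 ≈ 732.0 N.
ΣF_y = 0: A_y + 731.991 − 2.4·243 − 550 = 0 → A_y = 401.2 N.
ΣF_x = 0: no horizontal applied forces, so A_x = 0.

A_x = 0, A_y = 401.2 N, C_y = 732.0 N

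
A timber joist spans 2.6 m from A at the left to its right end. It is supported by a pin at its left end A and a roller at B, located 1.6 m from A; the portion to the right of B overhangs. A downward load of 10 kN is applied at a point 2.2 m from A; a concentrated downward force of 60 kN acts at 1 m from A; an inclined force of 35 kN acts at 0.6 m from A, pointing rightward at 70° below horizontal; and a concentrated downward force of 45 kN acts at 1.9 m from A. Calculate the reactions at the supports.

A_x = -11.97 kN, A_y = 30.87 kN, B_y = 117.0 kN

Taking moments about A: B_y·1.6 − 10·2.2 − 60·1 − 35·sin70°·0.6 − 45·1.9 = 0 → B_y = 187.234/1.6 = 117.021 ≈ 117.0 kN.
ΣF_y = 0: A_y + 117.021 − 10 − 60 − 35·sin70° − 45 = 0 → A_y = 30.87 kN.
ΣF_x = 0: A_x + 35·cos70° = 0 → A_x = -11.97 kN.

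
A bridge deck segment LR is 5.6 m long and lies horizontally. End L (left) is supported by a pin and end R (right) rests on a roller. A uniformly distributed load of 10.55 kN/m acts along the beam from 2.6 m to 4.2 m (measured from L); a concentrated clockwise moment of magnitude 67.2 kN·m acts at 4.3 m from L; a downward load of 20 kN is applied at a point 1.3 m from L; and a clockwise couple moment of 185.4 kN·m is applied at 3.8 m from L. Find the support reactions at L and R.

L_x = 0, L_y = -23.12 kN, R_y = 60.00 kN

Resultant of the distributed load: 10.55 × 1.6 = 16.88 kN at 3.4 m from L.
Taking moments about L: R_y·5.6 − (10.55·1.6)·3.4 − 67.2 − 20·1.3 − 185.4 = 0 → R_y = 335.992/5.6 = 59.9986 ≈ 60.00 kN.
ΣF_y = 0: L_y + 59.9986 − 10.55·1.6 − 20 = 0 → L_y = -23.12 kN.
ΣF_x = 0: no horizontal applied forces, so L_x = 0.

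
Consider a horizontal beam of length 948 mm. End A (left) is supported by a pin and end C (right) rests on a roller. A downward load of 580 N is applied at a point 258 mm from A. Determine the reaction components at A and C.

Taking moments about A: C_y·948 − 580·258 = 0 → C_y = 149640/948 = 157.848 ≈ 157.8 N.
ΣF_y = 0: A_y + 157.848 − 580 = 0 → A_y = 422.2 N.
ΣF_x = 0: no horizontal applied forces, so A_x = 0.

A_x = 0, A_y = 422.2 N, C_y = 157.8 N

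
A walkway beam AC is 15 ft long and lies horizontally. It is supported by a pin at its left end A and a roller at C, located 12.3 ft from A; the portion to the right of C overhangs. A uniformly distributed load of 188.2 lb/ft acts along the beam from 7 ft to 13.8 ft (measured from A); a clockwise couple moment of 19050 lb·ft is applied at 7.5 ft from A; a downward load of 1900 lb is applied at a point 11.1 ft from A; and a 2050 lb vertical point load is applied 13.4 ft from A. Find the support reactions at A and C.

Resultant of the distributed load: 188.2 × 6.8 = 1279.76 lb at 10.4 ft from A.
Taking moments about A: C_y·12.3 − (188.2·6.8)·10.4 − 19050 − 1900·11.1 − 2050·13.4 = 0 → C_y = 80919.504/12.3 = 6578.82 ≈ 6579 lb.
ΣF_y = 0: A_y + 6578.82 − 188.2·6.8 − 1900 − 2050 = 0 → A_y = -1349 lb.
ΣF_x = 0: no horizontal applied forces, so A_x = 0.

A_x = 0, A_y = -1349 lb, C_y = 6579 lb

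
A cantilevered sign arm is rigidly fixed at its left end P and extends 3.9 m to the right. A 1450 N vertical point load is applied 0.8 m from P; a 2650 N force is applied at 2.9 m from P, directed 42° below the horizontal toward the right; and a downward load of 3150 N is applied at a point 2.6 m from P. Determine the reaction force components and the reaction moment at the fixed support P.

P_x = -1969 N, P_y = 6373 N, M_P = 14490 N·m

ΣF_x = 0: P_x + 2650·cos42° = 0 → P_x = -1969 N.
ΣF_y = 0: P_y − 1450 − 2650·sin42° − 3150 = 0 → P_y = 6373 N.
ΣM about P: M_P − 1450·0.8 − 2650·sin42°·2.9 − 3150·2.6 = 0 → M_P = 14490 N·m.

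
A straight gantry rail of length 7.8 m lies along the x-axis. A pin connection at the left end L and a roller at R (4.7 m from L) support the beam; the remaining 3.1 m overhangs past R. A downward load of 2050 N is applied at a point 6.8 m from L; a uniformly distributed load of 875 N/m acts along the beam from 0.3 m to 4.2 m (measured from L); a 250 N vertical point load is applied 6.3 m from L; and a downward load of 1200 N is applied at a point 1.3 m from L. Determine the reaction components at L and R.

Resultant of the distributed load: 875 × 3.9 = 3412.5 N at 2.25 m from L.
Taking moments about L: R_y·4.7 − 2050·6.8 − (875·3.9)·2.25 − 250·6.3 − 1200·1.3 = 0 → R_y = 24753.125/4.7 = 5266.62 ≈ 5267 N.
ΣF_y = 0: L_y + 5266.62 − 2050 − 875·3.9 − 250 − 1200 = 0 → L_y = 1646 N.
ΣF_x = 0: no horizontal applied forces, so L_x = 0.

L_x = 0, L_y = 1646 N, R_y = 5267 N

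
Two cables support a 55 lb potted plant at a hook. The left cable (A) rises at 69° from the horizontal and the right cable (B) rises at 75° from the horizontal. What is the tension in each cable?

ΣF_x = 0: −T_A·cos69° + T_B·cos75° = 0 → T_B = 1.38463·T_A.
ΣF_y = 0: T_A·sin69° + T_B·sin75° = 55.
Substitute: T_A·(0.93358 + 1.38463·0.965926) = 55 → T_A = 24.2181 ≈ 24.22 lb.
Then T_B = 1.38463 × 24.2181 = 33.53 lb.

T_A = 24.22 lb, T_B = 33.53 lb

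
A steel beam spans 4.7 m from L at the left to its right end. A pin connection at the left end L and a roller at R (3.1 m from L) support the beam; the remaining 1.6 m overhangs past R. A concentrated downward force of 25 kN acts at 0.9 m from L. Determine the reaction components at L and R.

ΣM about L: R_y·3.1 − 25·0.9 = 0 → R_y = 22.5/3.1 = 7.25806 ≈ 7.258 kN.
ΣF_y = 0: L_y + 7.25806 − 25 = 0 → L_y = 17.74 kN.
ΣF_x = 0: no horizontal applied forces, so L_x = 0.

L_x = 0, L_y = 17.74 kN, R_y = 7.258 kN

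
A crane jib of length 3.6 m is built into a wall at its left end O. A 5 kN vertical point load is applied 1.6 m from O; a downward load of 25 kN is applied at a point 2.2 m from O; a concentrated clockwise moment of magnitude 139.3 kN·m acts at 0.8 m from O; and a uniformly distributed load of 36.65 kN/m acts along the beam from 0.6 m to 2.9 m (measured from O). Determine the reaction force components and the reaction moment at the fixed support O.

O_x = 0, O_y = 114.3 kN, M_O = 349.8 kN·m

Resultant of the distributed load: 36.65 × 2.3 = 84.295 kN at 1.75 m from O.
ΣF_x = 0: O_x = 0.
ΣF_y = 0: O_y − 5 − 25 − 36.65·2.3 = 0 → O_y = 114.3 kN.
ΣM about O: M_O − 5·1.6 − 25·2.2 − 139.3 − (36.65·2.3)·1.75 = 0 → M_O = 349.8 kN·m.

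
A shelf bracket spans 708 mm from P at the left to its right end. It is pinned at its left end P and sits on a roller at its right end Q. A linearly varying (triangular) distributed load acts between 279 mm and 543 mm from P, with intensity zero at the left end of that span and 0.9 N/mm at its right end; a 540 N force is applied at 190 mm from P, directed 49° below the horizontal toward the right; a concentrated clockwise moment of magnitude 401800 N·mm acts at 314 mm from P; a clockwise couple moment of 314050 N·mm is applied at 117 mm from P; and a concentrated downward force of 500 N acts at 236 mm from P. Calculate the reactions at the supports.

P_x = -354.3 N, P_y = -337.1 N, Q_y = 1363 N

Resultant of the triangular load: ½ × 0.9 × 264 = 118.8 N, acting at 455 mm from P (one-third of the span from the peak).
Taking moments about P: Q_y·708 − (½·0.9·264)·455 − 540·sin49°·190 − 401800 − 314050 − 500·236 = 0 → Q_y = 965337/708 = 1363.47 ≈ 1363 N.
ΣF_y = 0: P_y + 1363.47 − ½·0.9·264 − 540·sin49° − 500 = 0 → P_y = -337.1 N.
ΣF_x = 0: P_x + 540·cos49° = 0 → P_x = -354.3 N.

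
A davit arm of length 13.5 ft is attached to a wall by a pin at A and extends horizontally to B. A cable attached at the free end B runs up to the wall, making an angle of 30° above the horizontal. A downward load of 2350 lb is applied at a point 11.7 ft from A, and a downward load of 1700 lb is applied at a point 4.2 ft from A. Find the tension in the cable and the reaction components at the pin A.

ΣM about A: T·sin30°·13.5 − 2350·11.7 − 1700·4.2 = 0 → T = 34635/(13.5·0.5) = 5131.11 ≈ 5131 lb.
ΣF_x = 0: A_x − T·cos30° = 0 → A_x = 5131.11 × 0.866025 = 4444 lb.
ΣF_y = 0: A_y + T·sin30° − 2350 − 1700 = 0 → A_y = 4050 − 5131.11 × 0.5 = 1484 lb.

T = 5131 lb, A_x = 4444 lb, A_y = 1484 lb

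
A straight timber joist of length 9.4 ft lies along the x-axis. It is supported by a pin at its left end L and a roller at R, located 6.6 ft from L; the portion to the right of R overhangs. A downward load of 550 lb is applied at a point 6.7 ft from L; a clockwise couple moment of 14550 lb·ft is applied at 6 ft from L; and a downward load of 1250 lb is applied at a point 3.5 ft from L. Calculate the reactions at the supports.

L_x = 0, L_y = -1626 lb, R_y = 3426 lb

ΣM about L: R_y·6.6 − 550·6.7 − 14550 − 1250·3.5 = 0 → R_y = 22610/6.6 = 3425.76 ≈ 3426 lb.
ΣF_y = 0: L_y + 3425.76 − 550 − 1250 = 0 → L_y = -1626 lb.
ΣF_x = 0: no horizontal applied forces, so L_x = 0.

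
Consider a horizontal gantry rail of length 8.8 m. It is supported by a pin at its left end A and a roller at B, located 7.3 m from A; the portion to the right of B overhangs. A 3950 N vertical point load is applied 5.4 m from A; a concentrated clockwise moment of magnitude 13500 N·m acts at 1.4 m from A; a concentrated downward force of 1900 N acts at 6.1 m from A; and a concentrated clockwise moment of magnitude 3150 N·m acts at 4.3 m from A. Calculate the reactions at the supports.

A_x = 0, A_y = -940.4 N, B_y = 6790 N

Moments about A: B_y·7.3 − 3950·5.4 − 13500 − 1900·6.1 − 3150 = 0 → B_y = 49570/7.3 = 6790.41 ≈ 6790 N.
ΣF_y = 0: A_y + 6790.41 − 3950 − 1900 = 0 → A_y = -940.4 N.
ΣF_x = 0: no horizontal applied forces, so A_x = 0.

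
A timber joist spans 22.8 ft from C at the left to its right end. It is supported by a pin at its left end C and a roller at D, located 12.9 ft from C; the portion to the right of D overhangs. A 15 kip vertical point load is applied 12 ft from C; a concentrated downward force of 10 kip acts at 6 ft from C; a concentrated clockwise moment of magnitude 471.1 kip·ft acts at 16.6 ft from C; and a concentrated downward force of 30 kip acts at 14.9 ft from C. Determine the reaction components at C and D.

C_x = 0, C_y = -34.78 kip, D_y = 89.78 kip

Taking moments about C: D_y·12.9 − 15·12 − 10·6 − 471.1 − 30·14.9 = 0 → D_y = 1158.1/12.9 = 89.7752 ≈ 89.78 kip.
ΣF_y = 0: C_y + 89.7752 − 15 − 10 − 30 = 0 → C_y = -34.78 kip.
ΣF_x = 0: no horizontal applied forces, so C_x = 0.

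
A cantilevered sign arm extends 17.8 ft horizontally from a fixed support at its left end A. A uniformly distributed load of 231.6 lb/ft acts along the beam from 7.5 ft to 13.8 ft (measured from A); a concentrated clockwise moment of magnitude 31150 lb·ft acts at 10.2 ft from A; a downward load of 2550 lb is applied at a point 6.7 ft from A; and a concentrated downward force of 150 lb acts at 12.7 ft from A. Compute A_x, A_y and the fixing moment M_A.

A_x = 0, A_y = 4159 lb, M_A = 65680 lb·ft

Resultant of the distributed load: 231.6 × 6.3 = 1459.08 lb at 10.65 ft from A.
ΣF_x = 0: A_x = 0.
ΣF_y = 0: A_y − 231.6·6.3 − 2550 − 150 = 0 → A_y = 4159 lb.
ΣM about A: M_A − (231.6·6.3)·10.65 − 31150 − 2550·6.7 − 150·12.7 = 0 → M_A = 65680 lb·ft.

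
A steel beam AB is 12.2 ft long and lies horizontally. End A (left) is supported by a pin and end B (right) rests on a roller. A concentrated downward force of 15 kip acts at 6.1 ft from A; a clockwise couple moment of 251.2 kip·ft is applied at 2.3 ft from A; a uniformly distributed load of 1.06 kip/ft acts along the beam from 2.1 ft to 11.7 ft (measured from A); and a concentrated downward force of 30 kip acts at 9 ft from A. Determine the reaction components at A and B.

A_x = 0, A_y = -0.8006 kip, B_y = 55.98 kip

Resultant of the distributed load: 1.06 × 9.6 = 10.176 kip at 6.9 ft from A.
Taking moments about A: B_y·12.2 − 15·6.1 − 251.2 − (1.06·9.6)·6.9 − 30·9 = 0 → B_y = 682.9144/12.2 = 55.9766 ≈ 55.98 kip.
ΣF_y = 0: A_y + 55.9766 − 15 − 1.06·9.6 − 30 = 0 → A_y = -0.8006 kip.
ΣF_x = 0: no horizontal applied forces, so A_x = 0.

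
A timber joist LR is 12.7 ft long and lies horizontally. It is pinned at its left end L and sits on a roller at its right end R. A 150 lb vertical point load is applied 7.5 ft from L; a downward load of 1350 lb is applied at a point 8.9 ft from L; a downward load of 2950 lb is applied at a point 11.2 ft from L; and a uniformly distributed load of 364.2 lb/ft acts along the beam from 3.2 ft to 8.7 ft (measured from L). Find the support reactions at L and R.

L_x = 0, L_y = 1878 lb, R_y = 4575 lb

Resultant of the distributed load: 364.2 × 5.5 = 2003.1 lb at 5.95 ft from L.
ΣM about L: R_y·12.7 − 150·7.5 − 1350·8.9 − 2950·11.2 − (364.2·5.5)·5.95 = 0 → R_y = 58098.445/12.7 = 4574.68 ≈ 4575 lb.
ΣF_y = 0: L_y + 4574.68 − 150 − 1350 − 2950 − 364.2·5.5 = 0 → L_y = 1878 lb.
ΣF_x = 0: no horizontal applied forces, so L_x = 0.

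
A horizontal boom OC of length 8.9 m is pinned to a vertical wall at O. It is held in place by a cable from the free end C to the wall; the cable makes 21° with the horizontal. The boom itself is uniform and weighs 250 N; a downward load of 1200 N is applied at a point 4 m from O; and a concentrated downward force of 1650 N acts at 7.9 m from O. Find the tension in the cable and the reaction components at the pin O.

ΣM about O: T·sin21°·8.9 − 250·4.45 − 1200·4 − 1650·7.9 = 0 → T = 18947.5/(8.9·0.358368) = 5940.63 ≈ 5941 N.
ΣF_x = 0: O_x − T·cos21° = 0 → O_x = 5940.63 × 0.93358 = 5546 N.
ΣF_y = 0: O_y + T·sin21° − 250 − 1200 − 1650 = 0 → O_y = 3100 − 5940.63 × 0.358368 = 971.1 N.

T = 5941 N, O_x = 5546 N, O_y = 971.1 N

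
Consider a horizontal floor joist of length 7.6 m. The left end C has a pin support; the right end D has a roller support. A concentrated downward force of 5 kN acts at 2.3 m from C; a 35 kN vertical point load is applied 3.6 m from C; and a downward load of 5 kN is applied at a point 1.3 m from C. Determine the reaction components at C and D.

C_x = 0, C_y = 26.05 kN, D_y = 18.95 kN

ΣM about C: D_y·7.6 − 5·2.3 − 35·3.6 − 5·1.3 = 0 → D_y = 144/7.6 = 18.9474 ≈ 18.95 kN.
ΣF_y = 0: C_y + 18.9474 − 5 − 35 − 5 = 0 → C_y = 26.05 kN.
ΣF_x = 0: no horizontal applied forces, so C_x = 0.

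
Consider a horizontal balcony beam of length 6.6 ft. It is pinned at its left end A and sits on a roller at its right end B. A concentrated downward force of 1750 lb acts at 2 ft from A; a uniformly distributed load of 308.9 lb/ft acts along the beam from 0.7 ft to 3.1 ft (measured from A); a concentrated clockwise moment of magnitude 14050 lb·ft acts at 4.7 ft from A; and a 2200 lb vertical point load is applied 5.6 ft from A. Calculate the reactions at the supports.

A_x = 0, A_y = -47.82 lb, B_y = 4739 lb

Resultant of the distributed load: 308.9 × 2.4 = 741.36 lb at 1.9 ft from A.
Moments about A: B_y·6.6 − 1750·2 − (308.9·2.4)·1.9 − 14050 − 2200·5.6 = 0 → B_y = 31278.584/6.6 = 4739.18 ≈ 4739 lb.
ΣF_y = 0: A_y + 4739.18 − 1750 − 308.9·2.4 − 2200 = 0 → A_y = -47.82 lb.
ΣF_x = 0: no horizontal applied forces, so A_x = 0.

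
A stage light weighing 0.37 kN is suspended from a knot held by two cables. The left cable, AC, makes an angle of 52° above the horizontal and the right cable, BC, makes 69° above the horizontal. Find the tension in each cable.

ΣF_x = 0: −T_AC·cos52° + T_BC·cos69° = 0 → T_BC = 1.71796·T_AC.
ΣF_y = 0: T_AC·sin52° + T_BC·sin69° = 0.37.
Substitute: T_AC·(0.788011 + 1.71796·0.93358) = 0.37 → T_AC = 0.154691 ≈ 0.1547 kN.
Then T_BC = 1.71796 × 0.154691 = 0.2658 kN.

T_AC = 0.1547 kN, T_BC = 0.2658 kN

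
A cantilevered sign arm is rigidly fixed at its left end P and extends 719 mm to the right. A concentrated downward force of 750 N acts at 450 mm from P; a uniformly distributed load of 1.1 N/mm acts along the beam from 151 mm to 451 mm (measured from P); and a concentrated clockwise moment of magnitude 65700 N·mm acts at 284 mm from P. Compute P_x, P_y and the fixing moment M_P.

Resultant of the distributed load: 1.1 × 300 = 330 N at 301 mm from P.
ΣF_x = 0: P_x = 0.
ΣF_y = 0: P_y − 750 − 1.1·300 = 0 → P_y = 1080 N.
ΣM about P: M_P − 750·450 − (1.1·300)·301 − 65700 = 0 → M_P = 502500 N·mm.

P_x = 0, P_y = 1080 N, M_P = 502500 N·mm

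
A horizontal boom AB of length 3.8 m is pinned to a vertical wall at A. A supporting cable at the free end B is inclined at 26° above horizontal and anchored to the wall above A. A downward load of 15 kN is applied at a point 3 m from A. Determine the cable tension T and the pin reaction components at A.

ΣM about A: T·sin26°·3.8 − 15·3 = 0 → T = 45/(3.8·0.438371) = 27.0139 ≈ 27.01 kN.
ΣF_x = 0: A_x − T·cos26° = 0 → A_x = 27.0139 × 0.898794 = 24.28 kN.
ΣF_y = 0: A_y + T·sin26° − 15 = 0 → A_y = 15 − 27.0139 × 0.438371 = 3.158 kN.

T = 27.01 kN, A_x = 24.28 kN, A_y = 3.158 kN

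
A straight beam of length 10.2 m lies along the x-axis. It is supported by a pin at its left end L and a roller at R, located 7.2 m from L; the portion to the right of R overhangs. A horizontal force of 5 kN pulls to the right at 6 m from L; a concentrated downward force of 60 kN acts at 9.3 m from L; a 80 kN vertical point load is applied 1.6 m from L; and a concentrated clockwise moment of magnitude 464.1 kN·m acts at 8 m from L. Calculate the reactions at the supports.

L_x = -5.000 kN, L_y = -19.74 kN, R_y = 159.7 kN

ΣM about L: R_y·7.2 − 60·9.3 − 80·1.6 − 464.1 = 0 → R_y = 1150.1/7.2 = 159.736 ≈ 159.7 kN.
ΣF_y = 0: L_y + 159.736 − 60 − 80 = 0 → L_y = -19.74 kN.
ΣF_x = 0: L_x + 5 = 0 → L_x = -5.000 kN.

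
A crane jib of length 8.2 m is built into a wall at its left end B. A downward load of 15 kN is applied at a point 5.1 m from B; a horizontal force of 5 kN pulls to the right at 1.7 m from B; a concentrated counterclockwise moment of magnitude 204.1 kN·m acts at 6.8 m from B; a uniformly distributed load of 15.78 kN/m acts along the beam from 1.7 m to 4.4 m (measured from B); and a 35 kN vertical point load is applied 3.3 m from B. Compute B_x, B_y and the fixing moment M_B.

Resultant of the distributed load: 15.78 × 2.7 = 42.606 kN at 3.05 m from B.
ΣF_x = 0: B_x + 5 = 0 → B_x = -5.000 kN.
ΣF_y = 0: B_y − 15 − 15.78·2.7 − 35 = 0 → B_y = 92.61 kN.
ΣM about B: M_B − 15·5.1 + 204.1 − (15.78·2.7)·3.05 − 35·3.3 = 0 → M_B = 117.8 kN·m.

B_x = -5.000 kN, B_y = 92.61 kN, M_B = 117.8 kN·m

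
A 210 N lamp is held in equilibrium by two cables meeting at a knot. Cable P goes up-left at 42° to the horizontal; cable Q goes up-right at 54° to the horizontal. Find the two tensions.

T_P = 124.1 N, T_Q = 156.9 N

ΣF_x = 0: −T_P·cos42° + T_Q·cos54° = 0 → T_Q = 1.26431·T_P.
ΣF_y = 0: T_P·sin42° + T_Q·sin54° = 210.
Substitute: T_P·(0.669131 + 1.26431·0.809017) = 210 → T_P = 124.115 ≈ 124.1 N.
Then T_Q = 1.26431 × 124.115 = 156.9 N.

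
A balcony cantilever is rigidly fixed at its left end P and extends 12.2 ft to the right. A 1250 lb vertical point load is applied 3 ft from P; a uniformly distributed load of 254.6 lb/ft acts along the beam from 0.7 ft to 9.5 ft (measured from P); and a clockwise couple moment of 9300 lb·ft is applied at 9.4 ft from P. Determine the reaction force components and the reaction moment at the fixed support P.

Resultant of the distributed load: 254.6 × 8.8 = 2240.48 lb at 5.1 ft from P.
ΣF_x = 0: P_x = 0.
ΣF_y = 0: P_y − 1250 − 254.6·8.8 = 0 → P_y = 3490 lb.
ΣM about P: M_P − 1250·3 − (254.6·8.8)·5.1 − 9300 = 0 → M_P = 24480 lb·ft.

P_x = 0, P_y = 3490 lb, M_P = 24480 lb·ft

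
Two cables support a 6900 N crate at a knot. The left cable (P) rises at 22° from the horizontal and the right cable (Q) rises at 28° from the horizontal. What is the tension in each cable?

ΣF_x = 0: −T_P·cos22° + T_Q·cos28° = 0 → T_Q = 1.0501·T_P.
ΣF_y = 0: T_P·sin22° + T_Q·sin28° = 6900.
Substitute: T_P·(0.374607 + 1.0501·0.469472) = 6900 → T_P = 7952.98 ≈ 7953 N.
Then T_Q = 1.0501 × 7952.98 = 8351 N.

T_P = 7953 N, T_Q = 8351 N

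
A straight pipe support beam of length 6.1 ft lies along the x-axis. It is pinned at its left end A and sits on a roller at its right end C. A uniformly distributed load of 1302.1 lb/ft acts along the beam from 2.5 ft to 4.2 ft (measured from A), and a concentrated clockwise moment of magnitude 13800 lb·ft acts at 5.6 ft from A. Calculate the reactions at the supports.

Resultant of the distributed load: 1302.1 × 1.7 = 2213.57 lb at 3.35 ft from A.
Moments about A: C_y·6.1 − (1302.1·1.7)·3.35 − 13800 = 0 → C_y = 21215.4595/6.1 = 3477.94 ≈ 3478 lb.
ΣF_y = 0: A_y + 3477.94 − 1302.1·1.7 = 0 → A_y = -1264 lb.
ΣF_x = 0: no horizontal applied forces, so A_x = 0.

A_x = 0, A_y = -1264 lb, C_y = 3478 lb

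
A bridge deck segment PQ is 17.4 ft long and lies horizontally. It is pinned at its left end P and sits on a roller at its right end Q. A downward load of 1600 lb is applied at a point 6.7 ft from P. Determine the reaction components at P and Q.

Moments about P: Q_y·17.4 − 1600·6.7 = 0 → Q_y = 10720/17.4 = 616.092 ≈ 616.1 lb.
ΣF_y = 0: P_y + 616.092 − 1600 = 0 → P_y = 983.9 lb.
ΣF_x = 0: no horizontal applied forces, so P_x = 0.

P_x = 0, P_y = 983.9 lb, Q_y = 616.1 lb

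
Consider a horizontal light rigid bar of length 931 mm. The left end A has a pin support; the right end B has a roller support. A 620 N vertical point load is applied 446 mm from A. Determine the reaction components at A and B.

Moments about A: B_y·931 − 620·446 = 0 → B_y = 276520/931 = 297.014 ≈ 297.0 N.
ΣF_y = 0: A_y + 297.014 − 620 = 0 → A_y = 323.0 N.
ΣF_x = 0: no horizontal applied forces, so A_x = 0.

A_x = 0, A_y = 323.0 N, B_y = 297.0 N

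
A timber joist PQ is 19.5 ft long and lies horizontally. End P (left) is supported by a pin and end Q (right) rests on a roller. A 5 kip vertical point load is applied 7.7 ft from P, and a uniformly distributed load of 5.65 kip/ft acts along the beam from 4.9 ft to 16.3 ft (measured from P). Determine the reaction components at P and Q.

Resultant of the distributed load: 5.65 × 11.4 = 64.41 kip at 10.6 ft from P.
Moments about P: Q_y·19.5 − 5·7.7 − (5.65·11.4)·10.6 = 0 → Q_y = 721.246/19.5 = 36.987 ≈ 36.99 kip.
ΣF_y = 0: P_y + 36.987 − 5 − 5.65·11.4 = 0 → P_y = 32.42 kip.
ΣF_x = 0: no horizontal applied forces, so P_x = 0.

P_x = 0, P_y = 32.42 kip, Q_y = 36.99 kip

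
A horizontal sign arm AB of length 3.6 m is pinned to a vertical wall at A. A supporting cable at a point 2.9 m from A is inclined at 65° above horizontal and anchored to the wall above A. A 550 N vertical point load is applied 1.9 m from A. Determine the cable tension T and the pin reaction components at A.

ΣM about A: T·sin65°·2.9 − 550·1.9 = 0 → T = 1045/(2.9·0.906308) = 397.596 ≈ 397.6 N.
ΣF_x = 0: A_x − T·cos65° = 0 → A_x = 397.596 × 0.422618 = 168.0 N.
ΣF_y = 0: A_y + T·sin65° − 550 = 0 → A_y = 550 − 397.596 × 0.906308 = 189.7 N.

T = 397.6 N, A_x = 168.0 N, A_y = 189.7 N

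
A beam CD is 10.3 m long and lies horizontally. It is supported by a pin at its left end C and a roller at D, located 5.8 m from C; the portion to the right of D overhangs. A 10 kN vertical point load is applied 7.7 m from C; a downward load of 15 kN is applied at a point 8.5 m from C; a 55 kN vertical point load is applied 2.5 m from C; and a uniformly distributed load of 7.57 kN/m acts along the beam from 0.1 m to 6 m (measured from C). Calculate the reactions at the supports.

Resultant of the distributed load: 7.57 × 5.9 = 44.663 kN at 3.05 m from C.
Taking moments about C: D_y·5.8 − 10·7.7 − 15·8.5 − 55·2.5 − (7.57·5.9)·3.05 = 0 → D_y = 478.22215/5.8 = 82.4521 ≈ 82.45 kN.
ΣF_y = 0: C_y + 82.4521 − 10 − 15 − 55 − 7.57·5.9 = 0 → C_y = 42.21 kN.
ΣF_x = 0: no horizontal applied forces, so C_x = 0.

C_x = 0, C_y = 42.21 kN, D_y = 82.45 kN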